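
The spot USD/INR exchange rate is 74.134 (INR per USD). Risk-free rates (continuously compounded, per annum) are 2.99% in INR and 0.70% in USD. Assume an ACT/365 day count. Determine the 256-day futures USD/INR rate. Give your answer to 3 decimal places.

75.334

F = S·e^((r_INR − r_USD)T) = 74.134 · e^((0.0299 − 0.0070) × 256/365)
= 74.134 · e^0.016061 = 74.134 × 1.016191
F = 75.334 INR per USD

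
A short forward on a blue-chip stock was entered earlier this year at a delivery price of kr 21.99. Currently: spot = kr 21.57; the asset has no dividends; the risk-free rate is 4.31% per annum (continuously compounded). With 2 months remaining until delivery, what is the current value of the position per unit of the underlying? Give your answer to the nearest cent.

kr 0.26

Current fair forward for the remaining 2 months: F = S·e^(r·T), r = 0.0431
F = 21.57 · e^(0.0431 × 2/12) = 21.57 × 1.007209 = 21.7255
Value of long forward = (F − K)·e^(−rT) = (21.7255 − 21.99) · e^(−0.0431·2/12)
= -0.2645 × 0.992842 = -0.26
Short position value = −(long value) = kr 0.26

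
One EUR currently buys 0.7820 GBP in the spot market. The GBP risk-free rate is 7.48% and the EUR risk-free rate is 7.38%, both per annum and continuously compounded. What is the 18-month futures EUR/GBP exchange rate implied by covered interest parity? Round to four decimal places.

F = S·e^((r_GBP − r_EUR)T) = 0.7820 · e^((0.0748 − 0.0738) × 18/12)
= 0.7820 · e^0.001500 = 0.7820 × 1.001501
F = 0.7832 GBP per EUR

0.7832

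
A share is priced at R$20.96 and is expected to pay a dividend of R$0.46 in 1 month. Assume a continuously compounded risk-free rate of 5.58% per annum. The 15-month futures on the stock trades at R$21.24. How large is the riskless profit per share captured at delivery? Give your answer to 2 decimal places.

R$0.74 per share

PV(dividends) I = 0.46·e^(−0.0558·1/12) = 0.4579
Fair futures F* = (S − I)·e^(rT) = (20.96 − 0.4579)·e^0.069750 = 20.5021 × 1.072240 = 21.9832
Market R$21.24 < fair 21.9832: forward underpriced → reverse cash-and-carry (short the stock, invest proceeds at r, pay the dividends, go long the forward).
Profit at T = |F_mkt − F*| = |21.24 − 21.9832| = R$0.74 per share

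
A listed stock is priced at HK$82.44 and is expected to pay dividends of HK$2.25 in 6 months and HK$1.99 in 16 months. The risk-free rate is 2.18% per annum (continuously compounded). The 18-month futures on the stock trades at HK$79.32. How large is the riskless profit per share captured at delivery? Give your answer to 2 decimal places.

HK$1.56 per share

PV(dividends) I = 2.25·e^(−0.0218·6/12) + 1.99·e^(−0.0218·16/12) = 4.1586
Fair futures F* = (S − I)·e^(rT) = (82.44 − 4.1586)·e^0.032700 = 78.2814 × 1.033241 = 80.8836
Market HK$79.32 < fair 80.8836: forward underpriced → reverse cash-and-carry (short the stock, invest proceeds at r, pay the dividends, go long the forward).
Profit at T = |F_mkt − F*| = |79.32 − 80.8836| = HK$1.56 per share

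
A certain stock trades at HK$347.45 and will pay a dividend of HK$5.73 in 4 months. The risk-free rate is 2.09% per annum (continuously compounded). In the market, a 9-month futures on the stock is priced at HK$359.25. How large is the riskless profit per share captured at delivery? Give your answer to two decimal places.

PV(dividends) I = 5.73·e^(−0.0209·4/12) = 5.6902
Fair futures F* = (S − I)·e^(rT) = (347.45 − 5.6902)·e^0.015675 = 341.7598 × 1.015798 = 347.1589
Market HK$359.25 > fair 347.1589: forward overpriced → cash-and-carry (borrow at r, buy the stock and collect the dividends, short the forward).
Profit at T = |F_mkt − F*| = |359.25 − 347.1589| = HK$12.09 per share

HK$12.09 per share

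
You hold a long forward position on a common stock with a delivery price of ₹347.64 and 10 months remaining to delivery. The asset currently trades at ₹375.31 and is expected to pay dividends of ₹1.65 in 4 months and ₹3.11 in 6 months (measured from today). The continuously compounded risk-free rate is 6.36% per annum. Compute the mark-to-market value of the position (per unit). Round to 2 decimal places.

₹40.99

PV(remaining dividends) I = 1.65·e^(−0.0636·4/12) + 3.11·e^(−0.0636·6/12) = 4.6280
Current forward F = (S − I)·e^(rT) = (375.31 − 4.6280)·e^(0.0636·10/12) = 370.6820 × 1.054430 = 390.8582
Value (long) = (F − K)·e^(−rT) = (390.8582 − 347.64) × 0.948380 = 40.9873
Value = ₹40.99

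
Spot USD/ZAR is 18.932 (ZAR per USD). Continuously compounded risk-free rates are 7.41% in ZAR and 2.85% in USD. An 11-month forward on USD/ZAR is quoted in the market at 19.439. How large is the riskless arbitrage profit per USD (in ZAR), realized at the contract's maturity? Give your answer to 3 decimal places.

0.301 per USD (in ZAR)

Fair forward: F* = S·e^(carry·T), with carry = (r_ZAR − r_USD) = 0.0741 − 0.0285 = 0.0456
F* = 18.932 · e^(0.0456 × 11/12) = 18.932 · e^0.041800 = 18.932 × 1.042686 = 19.7401
Market 19.439 < fair 19.7401: forward underpriced → reverse cash-and-carry (short spot, go long the forward).
At maturity, profit = |F_mkt − F*| = |19.439 − 19.7401| = 0.301 per USD (in ZAR)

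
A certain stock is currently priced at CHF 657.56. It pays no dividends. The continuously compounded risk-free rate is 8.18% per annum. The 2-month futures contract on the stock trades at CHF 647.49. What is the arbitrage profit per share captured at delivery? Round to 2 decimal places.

CHF 19.10 per share

Fair futures: F* = S·e^(carry·T), with carry = r = 0.0818
F* = 657.56 · e^(0.0818 × 2/12) = 657.56 · e^0.013633 = 657.56 × 1.013726 = CHF 666.5857
Market CHF 647.49 < fair CHF 666.5857: forward underpriced → reverse cash-and-carry (short spot, go long the forward).
At maturity, profit = |F_mkt − F*| = |647.49 − 666.5857| = CHF 19.10 per share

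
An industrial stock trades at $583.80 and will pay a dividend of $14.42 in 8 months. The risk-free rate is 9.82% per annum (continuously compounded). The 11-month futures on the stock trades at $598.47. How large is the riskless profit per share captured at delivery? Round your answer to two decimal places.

$25.54 per share

PV(dividends) I = 14.42·e^(−0.0982·8/12) = 13.5062
Fair futures F* = (S − I)·e^(rT) = (583.80 − 13.5062)·e^0.090017 = 570.2938 × 1.094193 = 624.0115
Market $598.47 < fair 624.0115: forward underpriced → reverse cash-and-carry (short the stock, invest proceeds at r, pay the dividends, go long the forward).
Profit at T = |F_mkt − F*| = |598.47 − 624.0115| = $25.54 per share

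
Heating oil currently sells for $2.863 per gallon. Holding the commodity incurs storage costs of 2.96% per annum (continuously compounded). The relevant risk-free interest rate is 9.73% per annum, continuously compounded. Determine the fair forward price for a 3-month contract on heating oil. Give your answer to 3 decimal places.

Net carry = r + u − y = 0.0973 + 0.0296 − 0.0000 = 0.1269
F = S·e^((r+u−y)T) = 2.863 · e^(0.1269 × 3/12) = 2.863 · e^0.031725
= 2.863 × 1.032234 = $2.955 per gallon

$2.955 per gallon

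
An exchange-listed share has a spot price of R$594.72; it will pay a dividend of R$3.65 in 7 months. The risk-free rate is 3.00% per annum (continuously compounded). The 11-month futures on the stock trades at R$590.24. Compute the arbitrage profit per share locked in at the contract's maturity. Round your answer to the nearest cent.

R$17.38 per share

PV(dividends) I = 3.65·e^(−0.0300·7/12) = 3.5867
Fair futures F* = (S − I)·e^(rT) = (594.72 − 3.5867)·e^0.027500 = 591.1333 × 1.027882 = 607.6153
Market R$590.24 < fair 607.6153: forward underpriced → reverse cash-and-carry (short the stock, invest proceeds at r, pay the dividends, go long the forward).
Profit at T = |F_mkt − F*| = |590.24 − 607.6153| = R$17.38 per share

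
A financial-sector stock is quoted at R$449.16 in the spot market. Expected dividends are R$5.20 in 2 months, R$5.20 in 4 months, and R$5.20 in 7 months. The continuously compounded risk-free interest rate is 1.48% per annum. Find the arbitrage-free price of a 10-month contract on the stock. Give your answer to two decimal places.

PV(dividends) I = 5.20·e^(−0.0148·2/12) + 5.20·e^(−0.0148·4/12) + 5.20·e^(−0.0148·7/12)
I = 5.1872 + 5.1744 + 5.1553 = 15.5169
F = (S − I)·e^(rT) = (449.16 − 15.5169) · e^(0.0148·10/12)
= 433.6431 · e^0.012333 = 433.6431 × 1.012409 = R$439.02

R$439.02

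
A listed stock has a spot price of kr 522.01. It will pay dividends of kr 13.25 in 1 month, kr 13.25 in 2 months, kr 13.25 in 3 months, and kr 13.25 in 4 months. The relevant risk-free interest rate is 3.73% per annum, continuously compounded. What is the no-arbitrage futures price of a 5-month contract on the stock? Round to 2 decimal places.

kr 476.77

PV(dividends) I = 13.25·e^(−0.0373·1/12) + 13.25·e^(−0.0373·2/12) + 13.25·e^(−0.0373·3/12) + 13.25·e^(−0.0373·4/12)
I = 13.2089 + 13.1679 + 13.1270 + 13.0863 = 52.5901
F = (S − I)·e^(rT) = (522.01 − 52.5901) · e^(0.0373·5/12)
= 469.4199 · e^0.015542 = 469.4199 × 1.015663 = kr 476.77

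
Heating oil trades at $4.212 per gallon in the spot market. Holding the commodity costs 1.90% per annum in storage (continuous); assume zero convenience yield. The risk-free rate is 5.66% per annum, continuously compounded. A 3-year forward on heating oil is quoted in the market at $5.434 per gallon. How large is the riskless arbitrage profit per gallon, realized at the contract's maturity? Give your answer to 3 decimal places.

Fair forward: F* = S·e^(carry·T), with carry = (r + u) = 0.0566 + 0.0190 = 0.0756
F* = 4.212 · e^(0.0756 × 3) = 4.212 · e^0.226800 = 4.212 × 1.254579 = $5.2843
Market $5.434 > fair $5.2843: forward overpriced → cash-and-carry (buy spot, short the forward).
At maturity, profit = |F_mkt − F*| = |5.434 − 5.2843| = $0.150 per gallon

$0.150 per gallon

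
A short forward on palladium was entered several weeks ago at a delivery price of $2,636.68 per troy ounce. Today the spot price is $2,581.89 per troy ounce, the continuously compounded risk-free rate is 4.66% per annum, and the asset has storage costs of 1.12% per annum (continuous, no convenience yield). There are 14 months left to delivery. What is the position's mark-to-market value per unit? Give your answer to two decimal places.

Current fair forward for the remaining 14 months: F = S·e^((r + u)·T), (r + u) = 0.0466 + 0.0112 = 0.0578
F = 2581.89 · e^(0.0578 × 14/12) = 2581.89 × 1.06975894 = 2761.9999
Value of long forward = (F − K)·e^(−rT) = (2761.9999 − 2636.68) · e^(−0.0466·14/12)
= 125.3199 × 0.94708478 = 118.69
Short position value = −(long value) = -$118.69

-$118.69 per troy ounce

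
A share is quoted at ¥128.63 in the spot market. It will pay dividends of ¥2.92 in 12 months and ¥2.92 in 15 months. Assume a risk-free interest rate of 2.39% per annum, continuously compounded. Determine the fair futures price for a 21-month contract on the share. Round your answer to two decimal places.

PV(dividends) I = 2.92·e^(−0.0239·12/12) + 2.92·e^(−0.0239·15/12)
I = 2.8510 + 2.8341 = 5.6851
F = (S − I)·e^(rT) = (128.63 − 5.6851) · e^(0.0239·21/12)
= 122.9449 · e^0.041825 = 122.9449 × 1.042712 = ¥128.20

¥128.20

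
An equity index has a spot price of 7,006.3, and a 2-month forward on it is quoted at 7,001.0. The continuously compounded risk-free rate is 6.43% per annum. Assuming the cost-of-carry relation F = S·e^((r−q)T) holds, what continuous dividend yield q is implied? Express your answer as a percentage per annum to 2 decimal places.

From F = S·e^((r−q)T): (r − q) = ln(F/S)/T
ln(7001.0/7006.3) = ln(0.999244) = -0.000756
(r − q) = -0.000756 / (2/12) = -0.004536
q = r − ln(F/S)/T = 0.0643 + 0.004536 = 0.068836
q = 6.88%

6.88%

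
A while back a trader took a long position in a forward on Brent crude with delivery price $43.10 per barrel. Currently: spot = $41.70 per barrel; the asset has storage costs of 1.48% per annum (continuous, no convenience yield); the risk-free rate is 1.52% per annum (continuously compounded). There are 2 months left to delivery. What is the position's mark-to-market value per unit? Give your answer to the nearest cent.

Current fair forward for the remaining 2 months: F = S·e^((r + u)·T), (r + u) = 0.0152 + 0.0148 = 0.0300
F = 41.70 · e^(0.0300 × 2/12) = 41.70 × 1.005013 = 41.9090
Value of long forward = (F − K)·e^(−rT) = (41.9090 − 43.10) · e^(−0.0152·2/12)
= -1.1910 × 0.997470 = -1.19

-$1.19 per barrel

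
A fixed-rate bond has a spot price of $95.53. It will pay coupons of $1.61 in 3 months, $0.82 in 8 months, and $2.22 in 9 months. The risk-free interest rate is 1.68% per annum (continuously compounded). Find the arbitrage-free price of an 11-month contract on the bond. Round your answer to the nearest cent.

$92.33

PV(coupons) I = 1.61·e^(−0.0168·3/12) + 0.82·e^(−0.0168·8/12) + 2.22·e^(−0.0168·9/12)
I = 1.6033 + 0.8109 + 2.1922 = 4.6064
F = (S − I)·e^(rT) = (95.53 − 4.6064) · e^(0.0168·11/12)
= 90.9236 · e^0.015400 = 90.9236 × 1.015519 = $92.33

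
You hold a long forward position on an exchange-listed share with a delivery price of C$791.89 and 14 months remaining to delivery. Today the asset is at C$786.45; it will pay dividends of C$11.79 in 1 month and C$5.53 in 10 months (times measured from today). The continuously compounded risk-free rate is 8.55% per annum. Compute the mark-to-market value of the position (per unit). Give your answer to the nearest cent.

PV(remaining dividends) I = 11.79·e^(−0.0855·1/12) + 5.53·e^(−0.0855·10/12) = 16.8560
Current forward F = (S − I)·e^(rT) = (786.45 − 16.8560)·e^(0.0855·14/12) = 769.5940 × 1.104895 = 850.3206
Value (long) = (F − K)·e^(−rT) = (850.3206 − 791.89) × 0.905064 = 52.8834
Value = C$52.88

C$52.88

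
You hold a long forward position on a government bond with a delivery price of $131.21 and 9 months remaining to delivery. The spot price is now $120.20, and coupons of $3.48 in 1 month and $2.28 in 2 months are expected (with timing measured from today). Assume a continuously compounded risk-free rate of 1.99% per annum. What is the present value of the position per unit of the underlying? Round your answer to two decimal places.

PV(remaining coupons) I = 3.48·e^(−0.0199·1/12) + 2.28·e^(−0.0199·2/12) = 5.7467
Current forward F = (S − I)·e^(rT) = (120.20 − 5.7467)·e^(0.0199·9/12) = 114.4533 × 1.015037 = 116.1743
Value (long) = (F − K)·e^(−rT) = (116.1743 − 131.21) × 0.985186 = -14.8130
Value = -$14.81

-$14.81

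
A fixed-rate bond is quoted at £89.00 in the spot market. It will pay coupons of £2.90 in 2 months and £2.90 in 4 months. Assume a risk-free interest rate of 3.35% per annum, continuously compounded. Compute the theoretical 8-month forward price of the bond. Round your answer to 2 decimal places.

£85.13

PV(coupons) I = 2.90·e^(−0.0335·2/12) + 2.90·e^(−0.0335·4/12)
I = 2.8839 + 2.8678 = 5.7517
F = (S − I)·e^(rT) = (89.00 − 5.7517) · e^(0.0335·8/12)
= 83.2483 · e^0.022333 = 83.2483 × 1.022584 = £85.13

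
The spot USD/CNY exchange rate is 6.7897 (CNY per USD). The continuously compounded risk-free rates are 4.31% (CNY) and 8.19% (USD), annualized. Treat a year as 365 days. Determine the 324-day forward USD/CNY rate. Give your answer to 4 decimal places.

6.5598

F = S·e^((r_CNY − r_USD)T) = 6.7897 · e^((0.0431 − 0.0819) × 324/365)
= 6.7897 · e^-0.034442 = 6.7897 × 0.966144
F = 6.5598 CNY per USD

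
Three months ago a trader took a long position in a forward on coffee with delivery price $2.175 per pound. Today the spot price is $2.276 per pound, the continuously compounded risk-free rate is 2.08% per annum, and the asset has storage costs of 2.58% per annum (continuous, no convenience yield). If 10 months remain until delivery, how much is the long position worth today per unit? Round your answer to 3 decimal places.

Current fair forward for the remaining 10 months: F = S·e^((r + u)·T), (r + u) = 0.0208 + 0.0258 = 0.0466
F = 2.276 · e^(0.0466 × 10/12) = 2.276 × 1.039597 = 2.3661
Value of long forward = (F − K)·e^(−rT) = (2.3661 − 2.175) · e^(−0.0208·10/12)
= 0.1911 × 0.982816 = 0.188

$0.188 per pound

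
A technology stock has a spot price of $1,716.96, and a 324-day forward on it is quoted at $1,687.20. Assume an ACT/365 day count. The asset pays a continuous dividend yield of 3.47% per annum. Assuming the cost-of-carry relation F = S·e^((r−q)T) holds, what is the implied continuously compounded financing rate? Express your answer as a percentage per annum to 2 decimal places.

From F = S·e^((r−q)T): (r − q) = ln(F/S)/T
ln(1687.20/1716.96) = ln(0.982667) = -0.017485
(r − q) = -0.017485 / (324/365) = -0.019698
r = ln(F/S)/T + q = -0.019698 + 0.0347 = 0.015002
r = 1.50%

1.50%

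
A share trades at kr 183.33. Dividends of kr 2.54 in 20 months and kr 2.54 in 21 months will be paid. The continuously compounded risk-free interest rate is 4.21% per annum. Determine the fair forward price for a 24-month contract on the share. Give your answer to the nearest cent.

kr 194.29

PV(dividends) I = 2.54·e^(−0.0421·20/12) + 2.54·e^(−0.0421·21/12)
I = 2.3679 + 2.3596 = 4.7275
F = (S − I)·e^(rT) = (183.33 − 4.7275) · e^(0.0421·24/12)
= 178.6025 · e^0.084200 = 178.6025 × 1.087846 = kr 194.29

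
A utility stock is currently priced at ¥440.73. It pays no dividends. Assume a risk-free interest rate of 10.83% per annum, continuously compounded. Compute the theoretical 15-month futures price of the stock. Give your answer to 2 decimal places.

F = S·e^(rT) = 440.73 · e^(0.1083 × 15/12)
= 440.73 · e^0.135375 = 440.73 × 1.144966
F = ¥504.62

¥504.62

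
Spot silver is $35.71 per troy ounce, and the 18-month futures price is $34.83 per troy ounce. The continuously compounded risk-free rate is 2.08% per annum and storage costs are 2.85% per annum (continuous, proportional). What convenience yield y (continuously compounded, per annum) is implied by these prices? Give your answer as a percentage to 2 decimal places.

6.59%

F = S·e^((r+u−y)T) ⇒ (r+u−y) = ln(F/S)/T
ln(34.83/35.71) = -0.024952; /T ⇒ -0.016635
y = r + u − ln(F/S)/T = 0.0208 + 0.0285 + 0.016635 = 0.065935
y = 6.59%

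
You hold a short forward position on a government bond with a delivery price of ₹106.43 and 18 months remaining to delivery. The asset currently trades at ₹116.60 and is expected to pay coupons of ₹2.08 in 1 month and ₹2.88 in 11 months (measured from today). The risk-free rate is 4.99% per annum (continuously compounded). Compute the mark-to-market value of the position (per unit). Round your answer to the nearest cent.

PV(remaining coupons) I = 2.08·e^(−0.0499·1/12) + 2.88·e^(−0.0499·11/12) = 4.8226
Current forward F = (S − I)·e^(rT) = (116.60 − 4.8226)·e^(0.0499·18/12) = 111.7774 × 1.077722 = 120.4650
Value (long) = (F − K)·e^(−rT) = (120.4650 − 106.43) × 0.927883 = 13.0228
Short position value = −(long value) = -₹13.02

-₹13.02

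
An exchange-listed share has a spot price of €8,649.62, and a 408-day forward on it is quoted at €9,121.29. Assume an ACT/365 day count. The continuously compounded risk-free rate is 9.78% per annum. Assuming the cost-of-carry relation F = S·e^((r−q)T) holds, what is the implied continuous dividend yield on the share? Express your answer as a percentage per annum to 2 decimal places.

5.03%

From F = S·e^((r−q)T): (r − q) = ln(F/S)/T
ln(9121.29/8649.62) = ln(1.054531) = 0.053096
(r − q) = 0.053096 / (408/365) = 0.047500
q = r − ln(F/S)/T = 0.0978 − 0.047500 = 0.050300
q = 5.03%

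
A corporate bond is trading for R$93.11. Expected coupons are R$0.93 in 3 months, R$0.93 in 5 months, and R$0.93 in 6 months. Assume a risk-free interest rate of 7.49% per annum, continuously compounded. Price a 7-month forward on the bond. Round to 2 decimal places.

R$94.44

PV(coupons) I = 0.93·e^(−0.0749·3/12) + 0.93·e^(−0.0749·5/12) + 0.93·e^(−0.0749·6/12)
I = 0.9127 + 0.9014 + 0.8958 = 2.7099
F = (S − I)·e^(rT) = (93.11 − 2.7099) · e^(0.0749·7/12)
= 90.4001 · e^0.043692 = 90.4001 × 1.044661 = R$94.44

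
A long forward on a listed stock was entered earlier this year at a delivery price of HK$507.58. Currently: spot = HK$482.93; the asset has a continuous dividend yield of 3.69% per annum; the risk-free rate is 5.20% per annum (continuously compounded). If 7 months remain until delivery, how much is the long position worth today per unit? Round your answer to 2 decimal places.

Current fair forward for the remaining 7 months: F = S·e^((r − q)·T), (r − q) = 0.0520 − 0.0369 = 0.0151
F = 482.93 · e^(0.0151 × 7/12) = 482.93 × 1.008847 = 487.2025
Value of long forward = (F − K)·e^(−rT) = (487.2025 − 507.58) · e^(−0.0520·7/12)
= -20.3775 × 0.970122 = -19.77

-HK$19.77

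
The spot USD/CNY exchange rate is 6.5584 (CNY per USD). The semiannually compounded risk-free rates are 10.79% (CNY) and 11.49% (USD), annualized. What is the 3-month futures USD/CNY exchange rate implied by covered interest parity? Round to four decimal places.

By covered interest parity, F = S · (1+r_CNY/2)^(2T) / (1+r_USD/2)^(2T)
= 6.5584 × 1.026621 / 1.028324 = 6.5584 × 0.998344
F = 6.5475 CNY per USD

6.5475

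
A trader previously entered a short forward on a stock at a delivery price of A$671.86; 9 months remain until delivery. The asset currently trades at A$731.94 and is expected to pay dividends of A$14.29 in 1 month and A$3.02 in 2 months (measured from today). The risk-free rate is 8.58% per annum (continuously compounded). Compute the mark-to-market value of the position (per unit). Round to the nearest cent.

-A$84.79

PV(remaining dividends) I = 14.29·e^(−0.0858·1/12) + 3.02·e^(−0.0858·2/12) = 17.1653
Current forward F = (S − I)·e^(rT) = (731.94 − 17.1653)·e^(0.0858·9/12) = 714.7747 × 1.066466 = 762.2829
Value (long) = (F − K)·e^(−rT) = (762.2829 − 671.86) × 0.937677 = 84.7875
Short position value = −(long value) = -A$84.79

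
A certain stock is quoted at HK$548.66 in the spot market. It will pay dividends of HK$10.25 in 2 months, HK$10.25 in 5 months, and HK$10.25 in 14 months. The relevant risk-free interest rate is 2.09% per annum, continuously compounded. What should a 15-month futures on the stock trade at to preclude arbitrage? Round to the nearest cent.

HK$532.00

PV(dividends) I = 10.25·e^(−0.0209·2/12) + 10.25·e^(−0.0209·5/12) + 10.25·e^(−0.0209·14/12)
I = 10.2144 + 10.1611 + 10.0031 = 30.3786
F = (S − I)·e^(rT) = (548.66 − 30.3786) · e^(0.0209·15/12)
= 518.2814 · e^0.026125 = 518.2814 × 1.026469 = HK$532.00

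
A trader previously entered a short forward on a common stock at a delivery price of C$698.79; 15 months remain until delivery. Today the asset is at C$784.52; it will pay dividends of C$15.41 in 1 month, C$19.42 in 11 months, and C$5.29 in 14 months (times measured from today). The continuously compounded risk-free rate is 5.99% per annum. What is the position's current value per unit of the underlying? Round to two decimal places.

-C$97.49

PV(remaining dividends) I = 15.41·e^(−0.0599·1/12) + 19.42·e^(−0.0599·11/12) + 5.29·e^(−0.0599·14/12) = 38.6486
Current forward F = (S − I)·e^(rT) = (784.52 − 38.6486)·e^(0.0599·15/12) = 745.8714 × 1.077749 = 803.8622
Value (long) = (F − K)·e^(−rT) = (803.8622 − 698.79) × 0.927859 = 97.4922
Short position value = −(long value) = -C$97.49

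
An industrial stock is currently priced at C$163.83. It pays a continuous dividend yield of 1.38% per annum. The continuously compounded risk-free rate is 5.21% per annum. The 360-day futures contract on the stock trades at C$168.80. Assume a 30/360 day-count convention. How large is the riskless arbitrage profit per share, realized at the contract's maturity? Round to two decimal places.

Fair futures: F* = S·e^(carry·T), with carry = (r − q) = 0.0521 − 0.0138 = 0.0383
F* = 163.83 · e^(0.0383 × 360/360) = 163.83 · e^0.038300 = 163.83 × 1.039043 = C$170.2264
Market C$168.80 < fair C$170.2264: forward underpriced → reverse cash-and-carry (short spot, go long the forward).
At maturity, profit = |F_mkt − F*| = |168.80 − 170.2264| = C$1.43 per share

C$1.43 per share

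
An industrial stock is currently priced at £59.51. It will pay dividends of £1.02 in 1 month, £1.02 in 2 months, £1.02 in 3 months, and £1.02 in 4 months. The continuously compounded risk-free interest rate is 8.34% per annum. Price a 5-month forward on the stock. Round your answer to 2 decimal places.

PV(dividends) I = 1.02·e^(−0.0834·1/12) + 1.02·e^(−0.0834·2/12) + 1.02·e^(−0.0834·3/12) + 1.02·e^(−0.0834·4/12)
I = 1.0129 + 1.0059 + 0.9990 + 0.9920 = 4.0098
F = (S − I)·e^(rT) = (59.51 − 4.0098) · e^(0.0834·5/12)
= 55.5002 · e^0.034750 = 55.5002 × 1.035361 = £57.46

£57.46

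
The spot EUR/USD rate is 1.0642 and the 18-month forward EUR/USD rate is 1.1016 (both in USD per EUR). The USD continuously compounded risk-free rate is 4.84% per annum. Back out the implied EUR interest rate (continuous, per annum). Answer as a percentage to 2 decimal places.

2.54%

F = S·e^((r_USD − r_EUR)T) ⇒ r_EUR = r_USD − ln(F/S)/T
ln(1.1016/1.0642) = 0.034540; /(18/12) = 0.023027
r_EUR = 0.0484 − 0.023027 = 0.025373
r_EUR = 2.54%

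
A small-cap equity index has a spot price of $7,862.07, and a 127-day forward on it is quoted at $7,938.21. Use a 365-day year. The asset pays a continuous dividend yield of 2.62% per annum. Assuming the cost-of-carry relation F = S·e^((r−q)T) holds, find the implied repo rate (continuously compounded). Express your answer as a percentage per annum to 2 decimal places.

5.39%

From F = S·e^((r−q)T): (r − q) = ln(F/S)/T
ln(7938.21/7862.07) = ln(1.009684) = 0.009637
(r − q) = 0.009637 / (127/365) = 0.027697
r = ln(F/S)/T + q = 0.027697 + 0.0262 = 0.053897
r = 5.39%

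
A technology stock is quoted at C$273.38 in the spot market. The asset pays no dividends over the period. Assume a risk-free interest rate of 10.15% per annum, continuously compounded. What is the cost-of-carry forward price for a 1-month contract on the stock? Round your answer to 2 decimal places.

C$275.70

F = S·e^(rT) = 273.38 · e^(0.1015 × 1/12)
= 273.38 · e^0.008458 = 273.38 × 1.008494
F = C$275.70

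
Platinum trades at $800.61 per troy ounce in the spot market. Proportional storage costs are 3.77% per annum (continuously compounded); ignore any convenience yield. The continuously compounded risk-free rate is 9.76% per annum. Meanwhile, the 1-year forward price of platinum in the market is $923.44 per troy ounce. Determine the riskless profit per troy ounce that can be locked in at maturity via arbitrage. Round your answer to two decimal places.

$6.84 per troy ounce

Fair forward: F* = S·e^(carry·T), with carry = (r + u) = 0.0976 + 0.0377 = 0.1353
F* = 800.61 · e^(0.1353 × 1) = 800.61 · e^0.135300 = 800.61 × 1.144880 = $916.6024
Market $923.44 > fair $916.6024: forward overpriced → cash-and-carry (buy spot, short the forward).
At maturity, profit = |F_mkt − F*| = |923.44 − 916.6024| = $6.84 per troy ounce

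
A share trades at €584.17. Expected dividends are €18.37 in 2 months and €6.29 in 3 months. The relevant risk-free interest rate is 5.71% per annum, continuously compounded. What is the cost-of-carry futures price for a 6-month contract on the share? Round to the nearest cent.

PV(dividends) I = 18.37·e^(−0.0571·2/12) + 6.29·e^(−0.0571·3/12)
I = 18.1960 + 6.2008 = 24.3968
F = (S − I)·e^(rT) = (584.17 − 24.3968) · e^(0.0571·6/12)
= 559.7732 · e^0.028550 = 559.7732 × 1.028961 = €575.98

€575.98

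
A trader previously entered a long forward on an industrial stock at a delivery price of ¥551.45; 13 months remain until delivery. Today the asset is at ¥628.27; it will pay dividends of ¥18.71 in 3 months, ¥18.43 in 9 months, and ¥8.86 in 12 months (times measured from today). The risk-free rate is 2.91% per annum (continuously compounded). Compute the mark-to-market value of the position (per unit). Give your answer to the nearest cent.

PV(remaining dividends) I = 18.71·e^(−0.0291·3/12) + 18.43·e^(−0.0291·9/12) + 8.86·e^(−0.0291·12/12) = 45.2124
Current forward F = (S − I)·e^(rT) = (628.27 − 45.2124)·e^(0.0291·13/12) = 583.0576 × 1.032027 = 601.7312
Value (long) = (F − K)·e^(−rT) = (601.7312 − 551.45) × 0.968967 = 48.7208
Value = ¥48.72

¥48.72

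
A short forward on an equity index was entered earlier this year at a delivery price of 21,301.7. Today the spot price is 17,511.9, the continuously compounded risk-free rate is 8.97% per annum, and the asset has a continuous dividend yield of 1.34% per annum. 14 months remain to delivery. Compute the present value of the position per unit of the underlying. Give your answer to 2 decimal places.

Current fair forward for the remaining 14 months: F = S·e^((r − q)·T), (r − q) = 0.0897 − 0.0134 = 0.0763
F = 17511.9 · e^(0.0763 × 14/12) = 17511.9 × 1.09309887 = 19142.2381
Value of long forward = (F − K)·e^(−rT) = (19142.2381 − 21301.7) · e^(−0.0897·14/12)
= -2159.4619 × 0.90063969 = -1944.90
Short position value = −(long value) = 1944.90

1944.90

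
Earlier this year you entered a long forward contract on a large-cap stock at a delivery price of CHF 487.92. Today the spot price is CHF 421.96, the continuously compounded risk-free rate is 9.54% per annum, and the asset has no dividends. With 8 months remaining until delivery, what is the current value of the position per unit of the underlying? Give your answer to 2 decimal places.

Current fair forward for the remaining 8 months: F = S·e^(r·T), r = 0.0954
F = 421.96 · e^(0.0954 × 8/12) = 421.96 × 1.065666 = 449.6684
Value of long forward = (F − K)·e^(−rT) = (449.6684 − 487.92) · e^(−0.0954·8/12)
= -38.2516 × 0.938380 = -35.89

-CHF 35.89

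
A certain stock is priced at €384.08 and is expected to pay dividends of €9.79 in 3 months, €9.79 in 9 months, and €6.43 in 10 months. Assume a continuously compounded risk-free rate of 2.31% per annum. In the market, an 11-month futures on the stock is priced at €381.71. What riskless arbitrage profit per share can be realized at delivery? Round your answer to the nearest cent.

PV(dividends) I = 9.79·e^(−0.0231·3/12) + 9.79·e^(−0.0231·9/12) + 6.43·e^(−0.0231·10/12) = 25.6629
Fair futures F* = (S − I)·e^(rT) = (384.08 − 25.6629)·e^0.021175 = 358.4171 × 1.021401 = 366.0876
Market €381.71 > fair 366.0876: forward overpriced → cash-and-carry (borrow at r, buy the stock and collect the dividends, short the forward).
Profit at T = |F_mkt − F*| = |381.71 − 366.0876| = €15.62 per share

€15.62 per share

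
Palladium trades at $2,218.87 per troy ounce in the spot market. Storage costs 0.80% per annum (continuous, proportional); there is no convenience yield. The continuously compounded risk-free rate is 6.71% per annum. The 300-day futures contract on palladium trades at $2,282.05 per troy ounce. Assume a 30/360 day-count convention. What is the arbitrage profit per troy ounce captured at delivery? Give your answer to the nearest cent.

Fair futures: F* = S·e^(carry·T), with carry = (r + u) = 0.0671 + 0.0080 = 0.0751
F* = 2218.87 · e^(0.0751 × 300/360) = 2218.87 · e^0.06258333 = 2218.87 × 1.06458317 = $2362.1717
Market $2282.05 < fair $2362.1717: forward underpriced → reverse cash-and-carry (short spot, go long the forward).
At maturity, profit = |F_mkt − F*| = |2282.05 − 2362.1717| = $80.12 per troy ounce

$80.12 per troy ounce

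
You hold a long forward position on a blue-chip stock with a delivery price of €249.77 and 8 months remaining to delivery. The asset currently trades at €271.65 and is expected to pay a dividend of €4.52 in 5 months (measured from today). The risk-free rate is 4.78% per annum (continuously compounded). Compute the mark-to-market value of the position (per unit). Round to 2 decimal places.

PV(remaining dividends) I = 4.52·e^(−0.0478·5/12) = 4.4309
Current forward F = (S − I)·e^(rT) = (271.65 − 4.4309)·e^(0.0478·8/12) = 267.2191 × 1.032380 = 275.8717
Value (long) = (F − K)·e^(−rT) = (275.8717 − 249.77) × 0.968636 = 25.2830
Value = €25.28

€25.28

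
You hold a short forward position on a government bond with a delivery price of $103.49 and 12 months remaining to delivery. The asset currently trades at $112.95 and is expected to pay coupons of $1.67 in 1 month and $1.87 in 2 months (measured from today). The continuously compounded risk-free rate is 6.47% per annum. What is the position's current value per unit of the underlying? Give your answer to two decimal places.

-$12.43

PV(remaining coupons) I = 1.67·e^(−0.0647·1/12) + 1.87·e^(−0.0647·2/12) = 3.5110
Current forward F = (S − I)·e^(rT) = (112.95 − 3.5110)·e^(0.0647·12/12) = 109.4390 × 1.066839 = 116.7538
Value (long) = (F − K)·e^(−rT) = (116.7538 − 103.49) × 0.937349 = 12.4328
Short position value = −(long value) = -$12.43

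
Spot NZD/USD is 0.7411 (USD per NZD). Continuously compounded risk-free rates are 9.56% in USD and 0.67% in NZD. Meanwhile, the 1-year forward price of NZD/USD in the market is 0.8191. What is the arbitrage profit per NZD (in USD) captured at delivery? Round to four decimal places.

Fair forward: F* = S·e^(carry·T), with carry = (r_USD − r_NZD) = 0.0956 − 0.0067 = 0.0889
F* = 0.7411 · e^(0.0889 × 1) = 0.7411 · e^0.088900 = 0.7411 × 1.092971 = 0.8100
Market 0.8191 > fair 0.8100: forward overpriced → cash-and-carry (buy spot, short the forward).
At maturity, profit = |F_mkt − F*| = |0.8191 − 0.8100| = 0.0091 per NZD (in USD)

0.0091 per NZD (in USD)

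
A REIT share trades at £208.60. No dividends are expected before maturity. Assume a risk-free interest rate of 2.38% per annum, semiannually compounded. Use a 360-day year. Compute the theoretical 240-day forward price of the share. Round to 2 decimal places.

F = S · (1+r/2)^(2T)
= 208.60 × 1.015898
F = £211.92

£211.92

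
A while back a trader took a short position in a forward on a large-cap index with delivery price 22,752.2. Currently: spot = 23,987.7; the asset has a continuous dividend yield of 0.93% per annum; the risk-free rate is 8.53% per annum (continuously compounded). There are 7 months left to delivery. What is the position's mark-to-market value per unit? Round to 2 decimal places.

-2210.13

Current fair forward for the remaining 7 months: F = S·e^((r − q)·T), (r − q) = 0.0853 − 0.0093 = 0.0760
F = 23987.7 · e^(0.0760 × 7/12) = 23987.7 × 1.04533074 = 25075.0802
Value of long forward = (F − K)·e^(−rT) = (25075.0802 − 22752.2) · e^(−0.0853·7/12)
= 2322.8802 × 0.95145933 = 2210.13
Short position value = −(long value) = -2210.13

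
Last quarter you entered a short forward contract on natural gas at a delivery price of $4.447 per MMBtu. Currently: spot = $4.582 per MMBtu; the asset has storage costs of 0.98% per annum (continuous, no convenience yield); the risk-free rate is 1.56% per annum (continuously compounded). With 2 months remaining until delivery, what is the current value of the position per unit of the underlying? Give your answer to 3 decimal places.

-$0.154 per MMBtu

Current fair forward for the remaining 2 months: F = S·e^((r + u)·T), (r + u) = 0.0156 + 0.0098 = 0.0254
F = 4.582 · e^(0.0254 × 2/12) = 4.582 × 1.004242 = 4.6014
Value of long forward = (F − K)·e^(−rT) = (4.6014 − 4.447) · e^(−0.0156·2/12)
= 0.1544 × 0.997403 = 0.154
Short position value = −(long value) = -$0.154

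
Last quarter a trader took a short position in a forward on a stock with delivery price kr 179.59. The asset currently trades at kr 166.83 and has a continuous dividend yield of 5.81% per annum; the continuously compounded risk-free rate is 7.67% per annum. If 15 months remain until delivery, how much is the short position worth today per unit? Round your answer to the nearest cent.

kr 8.03

Current fair forward for the remaining 15 months: F = S·e^((r − q)·T), (r − q) = 0.0767 − 0.0581 = 0.0186
F = 166.83 · e^(0.0186 × 15/12) = 166.83 × 1.023522 = 170.7542
Value of long forward = (F − K)·e^(−rT) = (170.7542 − 179.59) · e^(−0.0767·15/12)
= -8.8358 × 0.908578 = -8.03
Short position value = −(long value) = kr 8.03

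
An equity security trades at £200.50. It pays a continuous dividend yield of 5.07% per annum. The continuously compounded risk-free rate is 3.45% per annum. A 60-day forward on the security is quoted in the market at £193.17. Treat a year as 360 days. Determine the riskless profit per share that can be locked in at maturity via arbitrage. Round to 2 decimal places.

£6.79 per share

Fair forward: F* = S·e^(carry·T), with carry = (r − q) = 0.0345 − 0.0507 = -0.0162
F* = 200.50 · e^(-0.0162 × 60/360) = 200.50 · e^-0.002700 = 200.50 × 0.997304 = £199.9595
Market £193.17 < fair £199.9595: forward underpriced → reverse cash-and-carry (short spot, go long the forward).
At maturity, profit = |F_mkt − F*| = |193.17 − 199.9595| = £6.79 per share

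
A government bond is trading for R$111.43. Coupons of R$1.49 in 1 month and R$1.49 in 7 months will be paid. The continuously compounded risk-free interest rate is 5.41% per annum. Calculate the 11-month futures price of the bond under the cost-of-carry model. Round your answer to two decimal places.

PV(coupons) I = 1.49·e^(−0.0541·1/12) + 1.49·e^(−0.0541·7/12)
I = 1.4833 + 1.4437 = 2.9270
F = (S − I)·e^(rT) = (111.43 − 2.9270) · e^(0.0541·11/12)
= 108.5030 · e^0.049592 = 108.5030 × 1.050842 = R$114.02

R$114.02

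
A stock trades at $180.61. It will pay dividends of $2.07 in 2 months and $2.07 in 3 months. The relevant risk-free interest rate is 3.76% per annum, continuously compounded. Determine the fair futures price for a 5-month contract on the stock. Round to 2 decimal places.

PV(dividends) I = 2.07·e^(−0.0376·2/12) + 2.07·e^(−0.0376·3/12)
I = 2.0571 + 2.0506 = 4.1077
F = (S − I)·e^(rT) = (180.61 − 4.1077) · e^(0.0376·5/12)
= 176.5023 · e^0.015667 = 176.5023 × 1.015790 = $179.29

$179.29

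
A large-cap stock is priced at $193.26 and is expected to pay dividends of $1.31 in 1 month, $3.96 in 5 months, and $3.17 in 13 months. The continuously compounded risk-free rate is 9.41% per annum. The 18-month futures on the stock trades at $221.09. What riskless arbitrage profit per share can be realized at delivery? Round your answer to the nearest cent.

$7.71 per share

PV(dividends) I = 1.31·e^(−0.0941·1/12) + 3.96·e^(−0.0941·5/12) + 3.17·e^(−0.0941·13/12) = 7.9703
Fair futures F* = (S − I)·e^(rT) = (193.26 − 7.9703)·e^0.141150 = 185.2897 × 1.151597 = 213.3791
Market $221.09 > fair 213.3791: forward overpriced → cash-and-carry (borrow at r, buy the stock and collect the dividends, short the forward).
Profit at T = |F_mkt − F*| = |221.09 − 213.3791| = $7.71 per share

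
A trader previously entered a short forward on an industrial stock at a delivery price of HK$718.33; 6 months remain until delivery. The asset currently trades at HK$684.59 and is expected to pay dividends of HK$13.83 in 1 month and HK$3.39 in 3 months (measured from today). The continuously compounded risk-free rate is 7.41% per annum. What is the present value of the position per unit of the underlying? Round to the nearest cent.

HK$24.69

PV(remaining dividends) I = 13.83·e^(−0.0741·1/12) + 3.39·e^(−0.0741·3/12) = 17.0726
Current forward F = (S − I)·e^(rT) = (684.59 − 17.0726)·e^(0.0741·6/12) = 667.5174 × 1.037745 = 692.7128
Value (long) = (F − K)·e^(−rT) = (692.7128 − 718.33) × 0.963628 = -24.6855
Short position value = −(long value) = HK$24.69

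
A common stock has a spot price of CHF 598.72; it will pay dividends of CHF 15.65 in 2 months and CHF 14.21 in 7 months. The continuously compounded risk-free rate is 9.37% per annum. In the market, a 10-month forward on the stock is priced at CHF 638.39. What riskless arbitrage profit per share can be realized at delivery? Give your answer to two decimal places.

CHF 22.25 per share

PV(dividends) I = 15.65·e^(−0.0937·2/12) + 14.21·e^(−0.0937·7/12) = 28.8616
Fair forward F* = (S − I)·e^(rT) = (598.72 − 28.8616)·e^0.078083 = 569.8584 × 1.081212 = 616.1377
Market CHF 638.39 > fair 616.1377: forward overpriced → cash-and-carry (borrow at r, buy the stock and collect the dividends, short the forward).
Profit at T = |F_mkt − F*| = |638.39 − 616.1377| = CHF 22.25 per share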